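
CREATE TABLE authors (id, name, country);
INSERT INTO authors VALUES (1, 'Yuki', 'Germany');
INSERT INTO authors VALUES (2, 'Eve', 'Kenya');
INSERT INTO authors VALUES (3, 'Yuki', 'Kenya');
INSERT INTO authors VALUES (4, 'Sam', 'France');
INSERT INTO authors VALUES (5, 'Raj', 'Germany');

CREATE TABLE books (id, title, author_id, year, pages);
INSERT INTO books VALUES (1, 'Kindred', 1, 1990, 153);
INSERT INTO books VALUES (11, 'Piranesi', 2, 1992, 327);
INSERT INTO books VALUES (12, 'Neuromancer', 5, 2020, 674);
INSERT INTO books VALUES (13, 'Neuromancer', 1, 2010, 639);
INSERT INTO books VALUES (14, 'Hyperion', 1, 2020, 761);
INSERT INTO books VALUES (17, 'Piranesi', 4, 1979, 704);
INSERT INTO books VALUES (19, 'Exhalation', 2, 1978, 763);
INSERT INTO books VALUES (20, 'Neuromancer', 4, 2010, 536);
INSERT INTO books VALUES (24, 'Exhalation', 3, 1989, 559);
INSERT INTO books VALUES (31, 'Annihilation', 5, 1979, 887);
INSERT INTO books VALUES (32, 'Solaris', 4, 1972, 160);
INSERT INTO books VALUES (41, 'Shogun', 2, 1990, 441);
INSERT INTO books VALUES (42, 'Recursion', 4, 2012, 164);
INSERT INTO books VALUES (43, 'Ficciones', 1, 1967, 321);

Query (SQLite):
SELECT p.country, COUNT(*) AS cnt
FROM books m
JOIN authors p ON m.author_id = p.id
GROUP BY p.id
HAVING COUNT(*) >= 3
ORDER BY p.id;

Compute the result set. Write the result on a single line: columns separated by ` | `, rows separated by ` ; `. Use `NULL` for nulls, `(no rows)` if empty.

Join each books row to its authors via author_id.
Group joined rows by authors.id; compute COUNT(*) per group.
HAVING: keep groups with count ≥ 3.
  1: ids {1, 13, 14, 43} → COUNT(*)=4
  2: ids {11, 19, 41} → COUNT(*)=3
  3: ids {24} → COUNT(*)=1
  4: ids {17, 20, 32, 42} → COUNT(*)=4
  5: ids {12, 31} → COUNT(*)=2

Germany | 4 ; Kenya | 3 ; France | 4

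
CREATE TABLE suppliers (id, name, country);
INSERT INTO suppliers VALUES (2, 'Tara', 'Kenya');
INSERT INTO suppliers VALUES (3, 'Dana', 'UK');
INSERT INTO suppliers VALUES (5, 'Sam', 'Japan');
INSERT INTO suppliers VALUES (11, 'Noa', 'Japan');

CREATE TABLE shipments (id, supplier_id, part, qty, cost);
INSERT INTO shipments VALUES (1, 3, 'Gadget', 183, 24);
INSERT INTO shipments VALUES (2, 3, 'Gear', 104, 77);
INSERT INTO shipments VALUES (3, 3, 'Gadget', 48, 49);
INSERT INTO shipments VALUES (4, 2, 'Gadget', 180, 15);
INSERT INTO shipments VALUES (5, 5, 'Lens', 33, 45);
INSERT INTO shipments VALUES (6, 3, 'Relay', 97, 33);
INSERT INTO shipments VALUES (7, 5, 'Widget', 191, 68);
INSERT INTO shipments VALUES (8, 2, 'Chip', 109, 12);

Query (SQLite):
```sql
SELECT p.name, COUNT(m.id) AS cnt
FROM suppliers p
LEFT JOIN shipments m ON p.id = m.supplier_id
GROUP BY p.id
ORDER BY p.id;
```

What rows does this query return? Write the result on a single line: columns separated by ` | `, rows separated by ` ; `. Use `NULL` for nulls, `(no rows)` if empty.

Tara | 2 ; Dana | 4 ; Sam | 2 ; Noa | 0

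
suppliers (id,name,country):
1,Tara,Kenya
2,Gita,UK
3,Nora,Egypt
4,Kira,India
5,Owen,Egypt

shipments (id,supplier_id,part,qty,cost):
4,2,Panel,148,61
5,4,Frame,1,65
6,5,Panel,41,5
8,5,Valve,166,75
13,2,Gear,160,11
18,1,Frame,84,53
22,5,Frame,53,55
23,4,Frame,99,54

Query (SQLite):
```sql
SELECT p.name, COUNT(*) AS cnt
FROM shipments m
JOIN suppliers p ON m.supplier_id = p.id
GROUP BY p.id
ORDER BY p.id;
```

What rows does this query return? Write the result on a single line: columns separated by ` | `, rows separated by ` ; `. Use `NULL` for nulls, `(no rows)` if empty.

Tara | 1 ; Gita | 2 ; Kira | 2 ; Owen | 3

Join each shipments row to its suppliers via supplier_id.
Group joined rows by suppliers.id; compute COUNT(*) per group.
  1: ids {18} → COUNT(*)=1
  2: ids {4, 13} → COUNT(*)=2
  4: ids {5, 23} → COUNT(*)=2
  5: ids {6, 8, 22} → COUNT(*)=3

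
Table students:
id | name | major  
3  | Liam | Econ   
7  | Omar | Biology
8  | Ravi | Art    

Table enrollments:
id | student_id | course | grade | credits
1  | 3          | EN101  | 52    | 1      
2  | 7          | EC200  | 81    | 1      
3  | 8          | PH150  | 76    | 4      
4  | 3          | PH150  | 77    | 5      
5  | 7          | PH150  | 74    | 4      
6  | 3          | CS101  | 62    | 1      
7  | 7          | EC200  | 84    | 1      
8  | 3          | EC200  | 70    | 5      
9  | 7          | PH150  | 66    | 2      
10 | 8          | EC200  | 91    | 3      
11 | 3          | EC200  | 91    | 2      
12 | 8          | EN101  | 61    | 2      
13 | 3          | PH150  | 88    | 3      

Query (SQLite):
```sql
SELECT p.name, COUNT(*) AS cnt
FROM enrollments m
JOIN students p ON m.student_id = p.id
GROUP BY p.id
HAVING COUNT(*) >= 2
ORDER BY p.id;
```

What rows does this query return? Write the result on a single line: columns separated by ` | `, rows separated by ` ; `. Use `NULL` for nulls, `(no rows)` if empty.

Join each enrollments row to its students via student_id.
Group joined rows by students.id; compute COUNT(*) per group.
HAVING: keep groups with count ≥ 2.
  3: ids {1, 4, 6, 8, 11, 13} → COUNT(*)=6
  7: ids {2, 5, 7, 9} → COUNT(*)=4
  8: ids {3, 10, 12} → COUNT(*)=3

Liam | 6 ; Omar | 4 ; Ravi | 3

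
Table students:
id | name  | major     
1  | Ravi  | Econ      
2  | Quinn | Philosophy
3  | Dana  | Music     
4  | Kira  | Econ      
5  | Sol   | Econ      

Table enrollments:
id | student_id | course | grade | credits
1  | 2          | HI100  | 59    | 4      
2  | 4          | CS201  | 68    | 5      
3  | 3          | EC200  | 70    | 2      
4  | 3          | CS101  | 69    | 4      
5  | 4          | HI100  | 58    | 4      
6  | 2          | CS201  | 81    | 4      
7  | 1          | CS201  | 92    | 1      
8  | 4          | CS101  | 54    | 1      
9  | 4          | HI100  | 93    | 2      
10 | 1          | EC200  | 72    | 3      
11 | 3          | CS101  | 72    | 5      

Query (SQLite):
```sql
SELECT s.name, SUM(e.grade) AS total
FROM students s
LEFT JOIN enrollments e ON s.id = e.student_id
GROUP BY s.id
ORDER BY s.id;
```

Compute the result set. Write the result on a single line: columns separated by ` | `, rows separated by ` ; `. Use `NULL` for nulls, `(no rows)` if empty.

Ravi | 164 ; Quinn | 140 ; Dana | 211 ; Kira | 273 ; Sol | NULL

LEFT JOIN keeps every students row; unmatched ones get NULL for enrollments columns.
Group by students.id and compute SUM(e.grade). SUM over an all-NULL group is NULL.
  1: ids {7, 10} → SUM(e.grade)=164
  2: ids {1, 6} → SUM(e.grade)=140
  3: ids {3, 4, 11} → SUM(e.grade)=211
  4: ids {2, 5, 8, 9} → SUM(e.grade)=273
  5: ids {—} → SUM(e.grade)=NULL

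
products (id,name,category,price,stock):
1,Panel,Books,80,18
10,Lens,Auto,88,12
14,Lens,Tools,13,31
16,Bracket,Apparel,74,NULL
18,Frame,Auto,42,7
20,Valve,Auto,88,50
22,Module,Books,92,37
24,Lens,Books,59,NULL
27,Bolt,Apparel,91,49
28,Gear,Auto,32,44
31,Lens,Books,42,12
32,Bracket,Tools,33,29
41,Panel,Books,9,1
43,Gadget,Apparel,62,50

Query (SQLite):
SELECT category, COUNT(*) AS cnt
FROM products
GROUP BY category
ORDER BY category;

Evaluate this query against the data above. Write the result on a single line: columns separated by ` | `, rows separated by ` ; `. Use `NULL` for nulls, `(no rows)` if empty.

Partition products by category; compute COUNT(*) within each group.
  Apparel: ids {16, 27, 43} → COUNT(*)=3
  Auto: ids {10, 18, 20, 28} → COUNT(*)=4
  Books: ids {1, 22, 24, 31, 41} → COUNT(*)=5
  Tools: ids {14, 32} → COUNT(*)=2

Apparel | 3 ; Auto | 4 ; Books | 5 ; Tools | 2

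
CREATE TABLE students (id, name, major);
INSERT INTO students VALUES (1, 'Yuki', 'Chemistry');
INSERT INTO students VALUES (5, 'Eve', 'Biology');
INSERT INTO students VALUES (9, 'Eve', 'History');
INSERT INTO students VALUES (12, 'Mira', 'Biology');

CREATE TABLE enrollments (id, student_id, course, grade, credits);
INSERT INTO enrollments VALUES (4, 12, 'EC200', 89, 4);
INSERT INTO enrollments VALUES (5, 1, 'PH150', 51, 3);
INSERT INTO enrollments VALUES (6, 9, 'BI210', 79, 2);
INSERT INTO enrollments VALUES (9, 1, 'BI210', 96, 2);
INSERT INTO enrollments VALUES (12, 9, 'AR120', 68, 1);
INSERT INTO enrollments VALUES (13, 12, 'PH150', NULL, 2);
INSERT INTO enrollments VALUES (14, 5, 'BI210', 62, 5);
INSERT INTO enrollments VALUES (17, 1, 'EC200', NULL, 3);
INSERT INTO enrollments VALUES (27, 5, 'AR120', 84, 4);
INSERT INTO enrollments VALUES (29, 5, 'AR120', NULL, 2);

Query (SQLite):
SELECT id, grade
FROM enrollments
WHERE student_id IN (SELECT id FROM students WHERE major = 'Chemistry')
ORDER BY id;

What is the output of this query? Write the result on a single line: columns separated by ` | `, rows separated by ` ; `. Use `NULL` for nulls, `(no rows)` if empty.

5 | 51 ; 9 | 96 ; 17 | NULL

Inner query: students.id where major = 'Chemistry'.
Outer: keep enrollments rows whose student_id is in that set.
Inner query → {1}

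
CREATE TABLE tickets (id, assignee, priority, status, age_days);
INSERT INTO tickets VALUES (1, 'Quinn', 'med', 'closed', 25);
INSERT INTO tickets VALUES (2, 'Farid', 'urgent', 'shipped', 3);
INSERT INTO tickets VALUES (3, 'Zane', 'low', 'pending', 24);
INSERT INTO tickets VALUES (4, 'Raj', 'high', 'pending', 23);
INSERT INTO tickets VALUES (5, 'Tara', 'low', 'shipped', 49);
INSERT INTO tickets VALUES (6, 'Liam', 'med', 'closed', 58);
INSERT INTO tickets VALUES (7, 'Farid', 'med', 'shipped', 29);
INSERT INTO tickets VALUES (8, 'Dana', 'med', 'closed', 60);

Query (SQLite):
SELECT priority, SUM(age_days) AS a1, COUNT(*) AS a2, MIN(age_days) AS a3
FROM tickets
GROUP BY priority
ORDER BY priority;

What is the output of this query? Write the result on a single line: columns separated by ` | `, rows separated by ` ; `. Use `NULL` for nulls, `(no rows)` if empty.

Group tickets by priority.
Per group compute: SUM(age_days), COUNT(*), MIN(age_days).
  high: ids {4} → SUM(age_days)=23, COUNT(*)=1, MIN(age_days)=23
  low: ids {3, 5} → SUM(age_days)=73, COUNT(*)=2, MIN(age_days)=24
  med: ids {1, 6, 7, 8} → SUM(age_days)=172, COUNT(*)=4, MIN(age_days)=25
  urgent: ids {2} → SUM(age_days)=3, COUNT(*)=1, MIN(age_days)=3

high | 23 | 1 | 23 ; low | 73 | 2 | 24 ; med | 172 | 4 | 25 ; urgent | 3 | 1 | 3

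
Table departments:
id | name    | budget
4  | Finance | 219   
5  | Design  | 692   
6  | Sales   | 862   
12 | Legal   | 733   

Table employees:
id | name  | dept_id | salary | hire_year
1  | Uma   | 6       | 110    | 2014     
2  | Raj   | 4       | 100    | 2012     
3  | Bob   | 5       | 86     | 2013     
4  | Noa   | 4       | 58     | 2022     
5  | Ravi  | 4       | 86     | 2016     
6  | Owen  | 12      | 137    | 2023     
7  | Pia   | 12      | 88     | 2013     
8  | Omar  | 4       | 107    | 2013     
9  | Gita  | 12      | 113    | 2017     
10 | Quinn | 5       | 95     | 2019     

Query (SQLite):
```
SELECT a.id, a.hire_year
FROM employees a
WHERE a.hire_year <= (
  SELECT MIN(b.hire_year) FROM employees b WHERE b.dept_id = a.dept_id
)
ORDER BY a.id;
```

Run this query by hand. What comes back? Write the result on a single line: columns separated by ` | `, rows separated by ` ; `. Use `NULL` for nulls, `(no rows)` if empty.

1 | 2014 ; 2 | 2012 ; 3 | 2013 ; 7 | 2013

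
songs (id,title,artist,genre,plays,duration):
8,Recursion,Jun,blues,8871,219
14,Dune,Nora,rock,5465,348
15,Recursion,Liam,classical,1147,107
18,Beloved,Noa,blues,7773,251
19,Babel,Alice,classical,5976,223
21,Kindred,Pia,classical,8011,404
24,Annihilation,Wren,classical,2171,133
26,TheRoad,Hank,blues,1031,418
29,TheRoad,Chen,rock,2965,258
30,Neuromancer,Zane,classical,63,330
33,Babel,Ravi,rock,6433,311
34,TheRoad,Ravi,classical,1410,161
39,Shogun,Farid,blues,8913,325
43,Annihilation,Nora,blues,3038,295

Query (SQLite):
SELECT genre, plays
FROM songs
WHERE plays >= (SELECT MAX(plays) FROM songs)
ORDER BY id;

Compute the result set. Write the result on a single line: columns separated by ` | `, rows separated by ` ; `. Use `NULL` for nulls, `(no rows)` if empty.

blues | 8913

Scalar subquery: MAX(plays) over all songs rows = 8913.
Keep rows where plays >= that value.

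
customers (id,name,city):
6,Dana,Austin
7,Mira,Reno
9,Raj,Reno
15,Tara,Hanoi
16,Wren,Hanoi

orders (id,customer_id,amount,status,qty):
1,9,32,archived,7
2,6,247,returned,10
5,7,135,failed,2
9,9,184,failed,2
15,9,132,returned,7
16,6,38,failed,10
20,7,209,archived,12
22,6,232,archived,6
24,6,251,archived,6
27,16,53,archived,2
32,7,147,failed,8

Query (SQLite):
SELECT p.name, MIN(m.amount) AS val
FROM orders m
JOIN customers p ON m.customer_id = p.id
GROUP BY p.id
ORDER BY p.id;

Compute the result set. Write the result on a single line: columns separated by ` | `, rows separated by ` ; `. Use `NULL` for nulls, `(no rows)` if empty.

Join each orders row to its customers via customer_id.
Group joined rows by customers.id; compute MIN(m.amount) per group.
  6: ids {2, 16, 22, 24} → MIN(m.amount)=38
  7: ids {5, 20, 32} → MIN(m.amount)=135
  9: ids {1, 9, 15} → MIN(m.amount)=32
  16: ids {27} → MIN(m.amount)=53

Dana | 38 ; Mira | 135 ; Raj | 32 ; Wren | 53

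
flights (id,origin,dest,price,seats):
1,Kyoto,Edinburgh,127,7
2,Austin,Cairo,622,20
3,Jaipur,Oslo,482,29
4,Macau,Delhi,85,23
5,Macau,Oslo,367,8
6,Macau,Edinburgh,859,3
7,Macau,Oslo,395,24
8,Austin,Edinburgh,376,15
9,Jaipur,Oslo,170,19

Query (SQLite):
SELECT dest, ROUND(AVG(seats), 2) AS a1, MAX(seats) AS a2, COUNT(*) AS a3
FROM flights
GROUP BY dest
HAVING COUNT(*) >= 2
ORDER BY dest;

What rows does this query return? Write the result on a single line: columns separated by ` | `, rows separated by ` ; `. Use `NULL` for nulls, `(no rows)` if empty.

Group flights by dest.
Per group compute: ROUND(AVG(seats), 2), MAX(seats), COUNT(*).
HAVING: drop groups with fewer than 2 rows.
  Cairo: ids {2} → ROUND(AVG(seats), 2)=20, MAX(seats)=20, COUNT(*)=1
  Delhi: ids {4} → ROUND(AVG(seats), 2)=23, MAX(seats)=23, COUNT(*)=1
  Edinburgh: ids {1, 6, 8} → ROUND(AVG(seats), 2)=8.33, MAX(seats)=15, COUNT(*)=3
  Oslo: ids {3, 5, 7, 9} → ROUND(AVG(seats), 2)=20, MAX(seats)=29, COUNT(*)=4

Edinburgh | 8.33 | 15 | 3 ; Oslo | 20 | 29 | 4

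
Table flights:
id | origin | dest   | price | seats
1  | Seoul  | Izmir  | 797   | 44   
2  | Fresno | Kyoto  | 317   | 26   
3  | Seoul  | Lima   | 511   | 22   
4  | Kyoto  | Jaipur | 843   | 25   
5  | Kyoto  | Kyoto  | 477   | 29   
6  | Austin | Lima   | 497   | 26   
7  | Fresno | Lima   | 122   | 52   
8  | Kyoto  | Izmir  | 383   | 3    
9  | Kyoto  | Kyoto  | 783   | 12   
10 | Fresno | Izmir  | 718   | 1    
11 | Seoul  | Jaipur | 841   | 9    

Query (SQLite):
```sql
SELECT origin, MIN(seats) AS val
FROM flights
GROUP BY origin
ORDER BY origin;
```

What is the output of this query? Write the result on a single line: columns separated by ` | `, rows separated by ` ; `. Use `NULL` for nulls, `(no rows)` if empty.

Austin | 26 ; Fresno | 1 ; Kyoto | 3 ; Seoul | 9

Partition flights by origin; compute MIN(seats) within each group.
  Austin: ids {6} → MIN(seats)=26
  Fresno: ids {2, 7, 10} → MIN(seats)=1
  Kyoto: ids {4, 5, 8, 9} → MIN(seats)=3
  Seoul: ids {1, 3, 11} → MIN(seats)=9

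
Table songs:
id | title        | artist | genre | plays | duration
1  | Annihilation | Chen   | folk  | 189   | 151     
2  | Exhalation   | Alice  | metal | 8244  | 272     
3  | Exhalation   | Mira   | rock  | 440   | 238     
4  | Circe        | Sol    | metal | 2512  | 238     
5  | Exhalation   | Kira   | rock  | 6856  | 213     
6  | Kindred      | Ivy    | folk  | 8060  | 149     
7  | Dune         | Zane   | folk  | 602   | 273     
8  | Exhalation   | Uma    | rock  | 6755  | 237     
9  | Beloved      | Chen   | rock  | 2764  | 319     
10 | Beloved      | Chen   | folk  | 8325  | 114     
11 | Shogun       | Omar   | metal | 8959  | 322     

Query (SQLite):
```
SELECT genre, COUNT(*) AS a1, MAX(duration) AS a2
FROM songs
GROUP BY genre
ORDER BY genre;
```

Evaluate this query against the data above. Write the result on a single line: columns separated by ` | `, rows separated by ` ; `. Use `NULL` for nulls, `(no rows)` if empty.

Group songs by genre.
Per group compute: COUNT(*), MAX(duration).
  folk: ids {1, 6, 7, 10} → COUNT(*)=4, MAX(duration)=273
  metal: ids {2, 4, 11} → COUNT(*)=3, MAX(duration)=322
  rock: ids {3, 5, 8, 9} → COUNT(*)=4, MAX(duration)=319

folk | 4 | 273 ; metal | 3 | 322 ; rock | 4 | 319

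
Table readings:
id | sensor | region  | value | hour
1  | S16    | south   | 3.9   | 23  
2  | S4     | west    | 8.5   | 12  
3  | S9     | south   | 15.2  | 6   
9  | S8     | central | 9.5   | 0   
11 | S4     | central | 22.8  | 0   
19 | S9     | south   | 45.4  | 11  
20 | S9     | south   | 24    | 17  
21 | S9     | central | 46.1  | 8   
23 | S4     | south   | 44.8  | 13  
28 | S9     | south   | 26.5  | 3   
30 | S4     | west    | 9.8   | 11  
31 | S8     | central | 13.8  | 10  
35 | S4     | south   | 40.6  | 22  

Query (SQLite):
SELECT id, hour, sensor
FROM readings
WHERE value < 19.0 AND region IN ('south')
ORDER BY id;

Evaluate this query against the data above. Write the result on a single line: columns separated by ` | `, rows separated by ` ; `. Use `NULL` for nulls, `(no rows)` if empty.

1 | 23 | S16 ; 3 | 6 | S9

value < 19.0: ids {1, 2, 3, 9, 30, 31}
region IN ('south'): ids {1, 3, 19, 20, 23, 28, 35}
Combine with AND.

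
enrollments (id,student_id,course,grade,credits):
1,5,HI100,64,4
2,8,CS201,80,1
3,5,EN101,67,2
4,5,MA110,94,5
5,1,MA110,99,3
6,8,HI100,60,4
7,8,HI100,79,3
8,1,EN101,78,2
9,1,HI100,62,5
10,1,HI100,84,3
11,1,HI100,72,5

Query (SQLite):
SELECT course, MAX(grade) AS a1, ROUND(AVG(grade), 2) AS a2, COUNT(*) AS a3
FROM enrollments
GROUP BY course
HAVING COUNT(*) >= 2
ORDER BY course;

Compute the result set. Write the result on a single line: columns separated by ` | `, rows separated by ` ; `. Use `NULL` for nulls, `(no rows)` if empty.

Group enrollments by course.
Per group compute: MAX(grade), ROUND(AVG(grade), 2), COUNT(*).
HAVING: drop groups with fewer than 2 rows.
  CS201: ids {2} → MAX(grade)=80, ROUND(AVG(grade), 2)=80, COUNT(*)=1
  EN101: ids {3, 8} → MAX(grade)=78, ROUND(AVG(grade), 2)=72.5, COUNT(*)=2
  HI100: ids {1, 6, 7, 9, 10, 11} → MAX(grade)=84, ROUND(AVG(grade), 2)=70.17, COUNT(*)=6
  MA110: ids {4, 5} → MAX(grade)=99, ROUND(AVG(grade), 2)=96.5, COUNT(*)=2

EN101 | 78 | 72.5 | 2 ; HI100 | 84 | 70.17 | 6 ; MA110 | 99 | 96.5 | 2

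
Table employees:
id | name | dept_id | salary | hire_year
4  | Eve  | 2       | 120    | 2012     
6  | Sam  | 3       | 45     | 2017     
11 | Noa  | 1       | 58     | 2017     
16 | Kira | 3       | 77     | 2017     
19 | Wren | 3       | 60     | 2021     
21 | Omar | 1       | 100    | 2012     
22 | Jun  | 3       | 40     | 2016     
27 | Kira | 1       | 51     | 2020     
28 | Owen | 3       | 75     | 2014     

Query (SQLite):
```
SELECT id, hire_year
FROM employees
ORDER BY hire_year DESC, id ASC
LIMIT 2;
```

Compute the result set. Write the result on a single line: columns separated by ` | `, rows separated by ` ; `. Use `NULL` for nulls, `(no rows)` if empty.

Sort by hire_year desc, tiebreak id asc: (2021, id=19), (2020, id=27), (2017, id=6), (2017, id=11), (2017, id=16) …. Take first 2.

19 | 2021 ; 27 | 2020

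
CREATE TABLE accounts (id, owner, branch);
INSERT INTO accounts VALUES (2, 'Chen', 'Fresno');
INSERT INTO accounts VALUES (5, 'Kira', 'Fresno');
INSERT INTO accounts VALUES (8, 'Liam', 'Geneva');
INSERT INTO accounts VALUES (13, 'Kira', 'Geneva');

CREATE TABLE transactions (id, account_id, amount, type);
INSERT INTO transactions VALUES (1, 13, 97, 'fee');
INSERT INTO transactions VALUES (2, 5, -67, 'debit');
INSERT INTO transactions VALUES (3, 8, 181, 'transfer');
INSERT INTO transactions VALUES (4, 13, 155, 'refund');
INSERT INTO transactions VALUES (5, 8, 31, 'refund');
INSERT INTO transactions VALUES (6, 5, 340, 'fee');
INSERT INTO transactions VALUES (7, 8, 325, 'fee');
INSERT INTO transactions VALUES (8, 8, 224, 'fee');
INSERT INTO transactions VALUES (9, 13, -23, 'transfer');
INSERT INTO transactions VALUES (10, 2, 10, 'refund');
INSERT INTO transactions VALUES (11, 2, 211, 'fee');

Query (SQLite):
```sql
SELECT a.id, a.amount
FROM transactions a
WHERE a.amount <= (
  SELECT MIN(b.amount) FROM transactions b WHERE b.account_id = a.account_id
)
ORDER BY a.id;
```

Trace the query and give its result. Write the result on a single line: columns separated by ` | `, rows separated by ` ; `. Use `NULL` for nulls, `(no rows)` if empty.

For each transactions row a, compute MIN(amount) over rows sharing a.account_id.
Keep row a if a.amount <= that per-group MIN.
  account_id=2: MIN(amount) = 10
  account_id=5: MIN(amount) = -67
  account_id=8: MIN(amount) = 31
  account_id=13: MIN(amount) = -23

2 | -67 ; 5 | 31 ; 9 | -23 ; 10 | 10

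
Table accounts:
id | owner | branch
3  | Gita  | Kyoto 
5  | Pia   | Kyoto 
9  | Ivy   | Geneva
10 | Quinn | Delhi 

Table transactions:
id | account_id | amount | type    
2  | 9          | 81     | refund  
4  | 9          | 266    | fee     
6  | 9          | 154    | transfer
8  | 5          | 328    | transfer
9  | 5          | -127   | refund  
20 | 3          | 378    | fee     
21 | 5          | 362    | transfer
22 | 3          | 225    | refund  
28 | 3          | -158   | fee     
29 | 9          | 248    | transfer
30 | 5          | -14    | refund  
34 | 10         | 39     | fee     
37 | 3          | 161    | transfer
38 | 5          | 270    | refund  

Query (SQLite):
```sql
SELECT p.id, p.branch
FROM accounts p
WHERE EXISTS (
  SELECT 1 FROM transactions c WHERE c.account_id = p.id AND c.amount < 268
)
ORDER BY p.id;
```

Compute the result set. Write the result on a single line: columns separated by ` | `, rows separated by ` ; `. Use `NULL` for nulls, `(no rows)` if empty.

For each accounts row, check whether any transactions with matching account_id has amount < 268.
Keep rows where that is true.

3 | Kyoto ; 5 | Kyoto ; 9 | Geneva ; 10 | Delhi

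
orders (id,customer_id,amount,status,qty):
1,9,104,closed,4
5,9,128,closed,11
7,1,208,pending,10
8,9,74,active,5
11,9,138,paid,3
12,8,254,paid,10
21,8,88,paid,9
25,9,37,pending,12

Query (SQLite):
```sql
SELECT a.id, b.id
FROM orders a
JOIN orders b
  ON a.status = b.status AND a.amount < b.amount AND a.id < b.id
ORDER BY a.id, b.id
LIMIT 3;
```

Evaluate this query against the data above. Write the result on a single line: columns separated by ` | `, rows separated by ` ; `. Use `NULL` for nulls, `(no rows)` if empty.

1 | 5 ; 11 | 12

Pairs (a,b) with same status, a.amount < b.amount, a.id < b.id.
status groups: active:{8} closed:{1,5} paid:{11,12,21} pending:{7,25}
Ordered by (a.id, b.id); first 3.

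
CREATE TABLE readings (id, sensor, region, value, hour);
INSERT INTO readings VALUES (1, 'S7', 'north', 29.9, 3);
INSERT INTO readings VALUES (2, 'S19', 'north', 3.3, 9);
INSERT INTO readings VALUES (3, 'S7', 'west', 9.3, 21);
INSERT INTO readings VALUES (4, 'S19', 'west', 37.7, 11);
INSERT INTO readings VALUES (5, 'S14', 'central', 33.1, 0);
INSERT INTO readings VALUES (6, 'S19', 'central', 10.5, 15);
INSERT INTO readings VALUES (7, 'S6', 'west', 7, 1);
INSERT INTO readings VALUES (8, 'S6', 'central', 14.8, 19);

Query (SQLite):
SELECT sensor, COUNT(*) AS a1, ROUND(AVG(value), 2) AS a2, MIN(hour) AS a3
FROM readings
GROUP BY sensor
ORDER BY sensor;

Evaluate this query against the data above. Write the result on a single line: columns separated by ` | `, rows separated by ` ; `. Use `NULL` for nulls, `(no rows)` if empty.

Group readings by sensor.
Per group compute: COUNT(*), ROUND(AVG(value), 2), MIN(hour).
  S14: ids {5} → COUNT(*)=1, ROUND(AVG(value), 2)=33.1, MIN(hour)=0
  S19: ids {2, 4, 6} → COUNT(*)=3, ROUND(AVG(value), 2)=17.17, MIN(hour)=9
  S6: ids {7, 8} → COUNT(*)=2, ROUND(AVG(value), 2)=10.9, MIN(hour)=1
  S7: ids {1, 3} → COUNT(*)=2, ROUND(AVG(value), 2)=19.6, MIN(hour)=3

S14 | 1 | 33.1 | 0 ; S19 | 3 | 17.17 | 9 ; S6 | 2 | 10.9 | 1 ; S7 | 2 | 19.6 | 3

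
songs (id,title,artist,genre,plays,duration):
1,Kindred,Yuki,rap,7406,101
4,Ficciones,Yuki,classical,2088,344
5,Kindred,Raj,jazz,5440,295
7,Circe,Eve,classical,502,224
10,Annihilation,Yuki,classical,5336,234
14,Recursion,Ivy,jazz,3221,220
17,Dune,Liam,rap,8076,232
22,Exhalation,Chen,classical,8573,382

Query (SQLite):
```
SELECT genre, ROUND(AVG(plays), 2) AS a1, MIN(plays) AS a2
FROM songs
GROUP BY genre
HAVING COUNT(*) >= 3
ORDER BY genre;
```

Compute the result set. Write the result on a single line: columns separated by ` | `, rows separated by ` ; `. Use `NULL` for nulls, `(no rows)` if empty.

Group songs by genre.
Per group compute: ROUND(AVG(plays), 2), MIN(plays).
HAVING: drop groups with fewer than 3 rows.
  classical: ids {4, 7, 10, 22} → ROUND(AVG(plays), 2)=4124.75, MIN(plays)=502
  jazz: ids {5, 14} → ROUND(AVG(plays), 2)=4330.5, MIN(plays)=3221
  rap: ids {1, 17} → ROUND(AVG(plays), 2)=7741, MIN(plays)=7406

classical | 4124.75 | 502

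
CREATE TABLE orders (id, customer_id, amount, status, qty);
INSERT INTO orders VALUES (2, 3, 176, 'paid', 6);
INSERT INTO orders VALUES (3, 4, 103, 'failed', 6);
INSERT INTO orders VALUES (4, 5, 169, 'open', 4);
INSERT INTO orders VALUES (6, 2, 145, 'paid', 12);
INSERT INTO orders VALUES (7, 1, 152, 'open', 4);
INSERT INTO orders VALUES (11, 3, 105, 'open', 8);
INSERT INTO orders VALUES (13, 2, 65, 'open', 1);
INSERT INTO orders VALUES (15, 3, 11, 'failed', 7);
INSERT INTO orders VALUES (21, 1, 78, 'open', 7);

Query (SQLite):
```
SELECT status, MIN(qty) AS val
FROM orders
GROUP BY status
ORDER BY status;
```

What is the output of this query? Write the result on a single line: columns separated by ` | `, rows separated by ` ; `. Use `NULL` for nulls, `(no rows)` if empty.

Partition orders by status; compute MIN(qty) within each group.
  failed: ids {3, 15} → MIN(qty)=6
  open: ids {4, 7, 11, 13, 21} → MIN(qty)=1
  paid: ids {2, 6} → MIN(qty)=6

failed | 6 ; open | 1 ; paid | 6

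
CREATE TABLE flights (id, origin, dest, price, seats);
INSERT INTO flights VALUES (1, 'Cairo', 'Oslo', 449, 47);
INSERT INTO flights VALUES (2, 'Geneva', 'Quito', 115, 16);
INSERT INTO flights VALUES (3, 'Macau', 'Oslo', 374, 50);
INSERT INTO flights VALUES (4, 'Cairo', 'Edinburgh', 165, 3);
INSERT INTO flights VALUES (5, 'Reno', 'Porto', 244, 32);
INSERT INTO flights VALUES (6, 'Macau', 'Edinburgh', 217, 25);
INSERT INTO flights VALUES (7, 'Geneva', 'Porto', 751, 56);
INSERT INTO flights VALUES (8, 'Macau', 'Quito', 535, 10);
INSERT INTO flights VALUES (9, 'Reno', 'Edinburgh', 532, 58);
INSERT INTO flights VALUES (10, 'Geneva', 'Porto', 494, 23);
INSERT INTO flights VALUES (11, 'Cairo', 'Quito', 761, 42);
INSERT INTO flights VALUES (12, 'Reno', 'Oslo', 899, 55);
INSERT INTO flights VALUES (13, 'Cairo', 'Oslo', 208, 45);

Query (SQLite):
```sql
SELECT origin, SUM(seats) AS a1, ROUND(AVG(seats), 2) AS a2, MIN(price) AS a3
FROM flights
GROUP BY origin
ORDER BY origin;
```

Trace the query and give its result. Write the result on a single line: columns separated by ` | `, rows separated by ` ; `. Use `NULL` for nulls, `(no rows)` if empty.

Cairo | 137 | 34.25 | 165 ; Geneva | 95 | 31.67 | 115 ; Macau | 85 | 28.33 | 217 ; Reno | 145 | 48.33 | 244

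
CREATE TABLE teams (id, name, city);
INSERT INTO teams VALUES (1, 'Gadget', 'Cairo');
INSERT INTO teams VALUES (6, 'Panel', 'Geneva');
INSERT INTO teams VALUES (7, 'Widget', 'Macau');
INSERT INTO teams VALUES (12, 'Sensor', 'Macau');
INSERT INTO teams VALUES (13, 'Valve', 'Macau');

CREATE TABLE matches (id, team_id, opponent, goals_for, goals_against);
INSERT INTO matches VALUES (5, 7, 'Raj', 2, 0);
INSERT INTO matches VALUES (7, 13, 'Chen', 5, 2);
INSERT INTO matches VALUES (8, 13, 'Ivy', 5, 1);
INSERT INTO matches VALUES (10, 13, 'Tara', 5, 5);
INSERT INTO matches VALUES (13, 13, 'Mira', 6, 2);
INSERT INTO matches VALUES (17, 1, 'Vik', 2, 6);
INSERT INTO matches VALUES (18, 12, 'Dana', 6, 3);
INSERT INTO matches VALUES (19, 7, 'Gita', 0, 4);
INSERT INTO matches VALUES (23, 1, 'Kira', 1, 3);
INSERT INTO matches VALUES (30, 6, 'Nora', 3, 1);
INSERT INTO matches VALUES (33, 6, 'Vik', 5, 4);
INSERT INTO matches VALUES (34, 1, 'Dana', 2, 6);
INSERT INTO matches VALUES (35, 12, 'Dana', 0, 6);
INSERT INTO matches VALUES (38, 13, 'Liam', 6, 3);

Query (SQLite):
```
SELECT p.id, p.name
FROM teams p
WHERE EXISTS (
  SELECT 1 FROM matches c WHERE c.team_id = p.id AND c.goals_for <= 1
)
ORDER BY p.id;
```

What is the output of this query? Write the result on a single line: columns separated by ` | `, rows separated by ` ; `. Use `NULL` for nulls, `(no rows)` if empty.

For each teams row, check whether any matches with matching team_id has goals_for <= 1.
Keep rows where that is true.

1 | Gadget ; 7 | Widget ; 12 | Sensor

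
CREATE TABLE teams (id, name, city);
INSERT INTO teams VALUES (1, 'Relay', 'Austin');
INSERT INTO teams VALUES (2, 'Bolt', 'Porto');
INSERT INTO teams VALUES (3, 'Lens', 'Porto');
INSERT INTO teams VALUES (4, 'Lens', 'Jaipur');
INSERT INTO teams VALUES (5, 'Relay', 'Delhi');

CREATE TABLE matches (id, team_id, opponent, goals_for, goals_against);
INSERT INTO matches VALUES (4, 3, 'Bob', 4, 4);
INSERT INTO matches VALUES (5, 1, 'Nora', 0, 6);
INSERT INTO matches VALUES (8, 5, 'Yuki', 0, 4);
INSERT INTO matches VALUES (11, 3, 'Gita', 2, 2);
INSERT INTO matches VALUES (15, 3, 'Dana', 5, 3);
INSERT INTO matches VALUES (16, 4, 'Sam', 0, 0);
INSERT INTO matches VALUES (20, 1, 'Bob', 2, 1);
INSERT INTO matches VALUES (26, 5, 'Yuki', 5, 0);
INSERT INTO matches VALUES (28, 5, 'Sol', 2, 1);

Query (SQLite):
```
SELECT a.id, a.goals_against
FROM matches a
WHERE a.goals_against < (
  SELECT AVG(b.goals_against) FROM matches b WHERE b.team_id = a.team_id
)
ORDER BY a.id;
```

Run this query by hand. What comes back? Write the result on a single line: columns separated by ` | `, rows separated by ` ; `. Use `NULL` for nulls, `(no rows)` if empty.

11 | 2 ; 20 | 1 ; 26 | 0 ; 28 | 1

For each matches row a, compute AVG(goals_against) over rows sharing a.team_id.
Keep row a if a.goals_against < that per-group AVG.
  team_id=1: AVG(goals_against) = 3.5
  team_id=3: AVG(goals_against) = 3.0
  team_id=4: AVG(goals_against) = 0.0
  team_id=5: AVG(goals_against) = 1.666667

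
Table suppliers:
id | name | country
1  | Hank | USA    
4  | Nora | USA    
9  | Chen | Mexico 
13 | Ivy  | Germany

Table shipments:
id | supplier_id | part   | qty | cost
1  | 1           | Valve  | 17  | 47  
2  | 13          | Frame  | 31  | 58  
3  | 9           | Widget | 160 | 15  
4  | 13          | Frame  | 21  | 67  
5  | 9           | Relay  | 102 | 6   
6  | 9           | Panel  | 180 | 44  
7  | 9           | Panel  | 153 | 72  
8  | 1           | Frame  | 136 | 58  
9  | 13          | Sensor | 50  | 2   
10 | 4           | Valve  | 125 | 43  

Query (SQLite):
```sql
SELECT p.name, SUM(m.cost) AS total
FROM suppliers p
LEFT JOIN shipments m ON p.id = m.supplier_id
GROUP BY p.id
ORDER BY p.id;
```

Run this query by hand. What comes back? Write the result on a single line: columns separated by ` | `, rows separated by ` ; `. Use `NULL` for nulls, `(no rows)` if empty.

LEFT JOIN keeps every suppliers row; unmatched ones get NULL for shipments columns.
Group by suppliers.id and compute SUM(m.cost). SUM over an all-NULL group is NULL.
  1: ids {1, 8} → SUM(m.cost)=105
  4: ids {10} → SUM(m.cost)=43
  9: ids {3, 5, 6, 7} → SUM(m.cost)=137
  13: ids {2, 4, 9} → SUM(m.cost)=127

Hank | 105 ; Nora | 43 ; Chen | 137 ; Ivy | 127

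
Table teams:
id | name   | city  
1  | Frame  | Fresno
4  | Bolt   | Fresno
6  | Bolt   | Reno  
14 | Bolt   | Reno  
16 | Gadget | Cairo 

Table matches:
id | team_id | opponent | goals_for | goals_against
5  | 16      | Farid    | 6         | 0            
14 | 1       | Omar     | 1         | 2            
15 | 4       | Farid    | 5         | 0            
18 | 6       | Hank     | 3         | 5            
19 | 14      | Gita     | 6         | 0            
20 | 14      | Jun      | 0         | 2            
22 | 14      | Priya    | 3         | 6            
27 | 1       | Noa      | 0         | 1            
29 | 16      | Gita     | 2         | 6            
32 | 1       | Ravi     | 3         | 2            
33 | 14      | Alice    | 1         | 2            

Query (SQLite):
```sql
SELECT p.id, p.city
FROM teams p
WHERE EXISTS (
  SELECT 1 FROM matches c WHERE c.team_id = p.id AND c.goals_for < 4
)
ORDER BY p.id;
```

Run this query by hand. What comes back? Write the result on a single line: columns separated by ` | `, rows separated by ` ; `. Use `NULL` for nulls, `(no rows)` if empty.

For each teams row, check whether any matches with matching team_id has goals_for < 4.
Keep rows where that is true.

1 | Fresno ; 6 | Reno ; 14 | Reno ; 16 | Cairo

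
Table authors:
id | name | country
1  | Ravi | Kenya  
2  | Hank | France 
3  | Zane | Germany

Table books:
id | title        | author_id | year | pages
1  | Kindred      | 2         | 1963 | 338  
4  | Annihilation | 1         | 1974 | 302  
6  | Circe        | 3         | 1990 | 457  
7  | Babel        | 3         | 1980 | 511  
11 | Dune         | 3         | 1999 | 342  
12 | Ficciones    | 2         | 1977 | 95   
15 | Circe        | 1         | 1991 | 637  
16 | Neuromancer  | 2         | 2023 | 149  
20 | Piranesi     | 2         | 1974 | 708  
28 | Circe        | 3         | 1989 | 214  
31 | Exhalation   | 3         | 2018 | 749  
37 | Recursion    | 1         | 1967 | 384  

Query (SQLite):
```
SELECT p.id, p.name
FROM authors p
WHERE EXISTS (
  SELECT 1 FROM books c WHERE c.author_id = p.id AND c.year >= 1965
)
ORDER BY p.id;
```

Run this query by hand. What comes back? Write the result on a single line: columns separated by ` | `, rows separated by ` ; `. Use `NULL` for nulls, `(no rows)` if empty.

1 | Ravi ; 2 | Hank ; 3 | Zane

For each authors row, check whether any books with matching author_id has year >= 1965.
Keep rows where that is true.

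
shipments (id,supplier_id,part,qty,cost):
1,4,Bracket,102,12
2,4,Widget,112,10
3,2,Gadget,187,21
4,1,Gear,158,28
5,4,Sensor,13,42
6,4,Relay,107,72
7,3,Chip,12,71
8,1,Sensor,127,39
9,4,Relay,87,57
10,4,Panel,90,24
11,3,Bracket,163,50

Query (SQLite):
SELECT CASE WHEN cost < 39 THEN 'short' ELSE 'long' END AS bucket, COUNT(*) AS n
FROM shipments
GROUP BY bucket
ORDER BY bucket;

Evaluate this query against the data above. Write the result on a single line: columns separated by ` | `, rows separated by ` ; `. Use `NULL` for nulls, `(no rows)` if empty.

Bucket rows by cost < 39 → 'short' else 'long'; count each bucket.

long | 6 ; short | 5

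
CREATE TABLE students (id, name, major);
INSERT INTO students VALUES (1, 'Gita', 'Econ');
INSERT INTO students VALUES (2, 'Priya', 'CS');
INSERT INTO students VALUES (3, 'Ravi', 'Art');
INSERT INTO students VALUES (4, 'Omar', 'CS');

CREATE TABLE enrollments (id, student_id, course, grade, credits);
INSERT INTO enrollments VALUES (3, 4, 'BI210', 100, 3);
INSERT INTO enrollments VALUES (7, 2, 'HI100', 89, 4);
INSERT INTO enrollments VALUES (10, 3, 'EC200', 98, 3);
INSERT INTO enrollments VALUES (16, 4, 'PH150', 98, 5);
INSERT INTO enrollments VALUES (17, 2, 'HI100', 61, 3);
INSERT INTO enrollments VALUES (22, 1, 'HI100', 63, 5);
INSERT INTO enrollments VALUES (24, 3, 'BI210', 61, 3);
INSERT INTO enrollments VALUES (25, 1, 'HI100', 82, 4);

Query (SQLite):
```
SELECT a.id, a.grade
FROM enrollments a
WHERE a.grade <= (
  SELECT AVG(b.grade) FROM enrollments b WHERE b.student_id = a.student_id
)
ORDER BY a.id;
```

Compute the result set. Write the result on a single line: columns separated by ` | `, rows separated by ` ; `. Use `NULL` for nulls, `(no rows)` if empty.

16 | 98 ; 17 | 61 ; 22 | 63 ; 24 | 61

For each enrollments row a, compute AVG(grade) over rows sharing a.student_id.
Keep row a if a.grade <= that per-group AVG.
  student_id=1: AVG(grade) = 72.5
  student_id=2: AVG(grade) = 75.0
  student_id=3: AVG(grade) = 79.5
  student_id=4: AVG(grade) = 99.0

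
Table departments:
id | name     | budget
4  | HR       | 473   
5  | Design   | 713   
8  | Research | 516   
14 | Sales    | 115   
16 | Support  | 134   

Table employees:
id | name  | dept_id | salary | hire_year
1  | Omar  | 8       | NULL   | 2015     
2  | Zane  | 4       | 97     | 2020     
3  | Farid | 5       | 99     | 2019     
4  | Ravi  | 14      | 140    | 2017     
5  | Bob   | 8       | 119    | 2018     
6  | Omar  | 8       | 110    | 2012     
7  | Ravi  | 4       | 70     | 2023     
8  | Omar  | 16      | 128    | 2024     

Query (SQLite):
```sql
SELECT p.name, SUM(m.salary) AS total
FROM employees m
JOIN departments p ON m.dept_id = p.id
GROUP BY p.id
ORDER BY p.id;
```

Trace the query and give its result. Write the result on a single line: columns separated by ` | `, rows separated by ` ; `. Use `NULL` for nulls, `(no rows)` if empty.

Join each employees row to its departments via dept_id.
Group joined rows by departments.id; compute SUM(m.salary) per group.
  4: ids {2, 7} → SUM(m.salary)=167
  5: ids {3} → SUM(m.salary)=99
  8: ids {1, 5, 6} → SUM(m.salary)=229
  14: ids {4} → SUM(m.salary)=140
  16: ids {8} → SUM(m.salary)=128

HR | 167 ; Design | 99 ; Research | 229 ; Sales | 140 ; Support | 128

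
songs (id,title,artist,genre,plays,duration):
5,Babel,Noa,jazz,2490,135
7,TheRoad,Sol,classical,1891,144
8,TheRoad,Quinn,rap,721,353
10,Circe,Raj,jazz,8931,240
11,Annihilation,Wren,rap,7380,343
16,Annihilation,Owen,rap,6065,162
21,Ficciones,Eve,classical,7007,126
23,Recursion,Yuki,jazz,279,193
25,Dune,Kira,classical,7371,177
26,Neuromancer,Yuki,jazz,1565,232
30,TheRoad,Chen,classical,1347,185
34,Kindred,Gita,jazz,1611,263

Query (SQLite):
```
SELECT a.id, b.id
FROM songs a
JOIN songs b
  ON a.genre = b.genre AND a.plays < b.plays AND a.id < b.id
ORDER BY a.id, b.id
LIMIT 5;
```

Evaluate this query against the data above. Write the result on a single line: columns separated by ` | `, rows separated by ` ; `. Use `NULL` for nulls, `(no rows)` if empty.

5 | 10 ; 7 | 21 ; 7 | 25 ; 8 | 11 ; 8 | 16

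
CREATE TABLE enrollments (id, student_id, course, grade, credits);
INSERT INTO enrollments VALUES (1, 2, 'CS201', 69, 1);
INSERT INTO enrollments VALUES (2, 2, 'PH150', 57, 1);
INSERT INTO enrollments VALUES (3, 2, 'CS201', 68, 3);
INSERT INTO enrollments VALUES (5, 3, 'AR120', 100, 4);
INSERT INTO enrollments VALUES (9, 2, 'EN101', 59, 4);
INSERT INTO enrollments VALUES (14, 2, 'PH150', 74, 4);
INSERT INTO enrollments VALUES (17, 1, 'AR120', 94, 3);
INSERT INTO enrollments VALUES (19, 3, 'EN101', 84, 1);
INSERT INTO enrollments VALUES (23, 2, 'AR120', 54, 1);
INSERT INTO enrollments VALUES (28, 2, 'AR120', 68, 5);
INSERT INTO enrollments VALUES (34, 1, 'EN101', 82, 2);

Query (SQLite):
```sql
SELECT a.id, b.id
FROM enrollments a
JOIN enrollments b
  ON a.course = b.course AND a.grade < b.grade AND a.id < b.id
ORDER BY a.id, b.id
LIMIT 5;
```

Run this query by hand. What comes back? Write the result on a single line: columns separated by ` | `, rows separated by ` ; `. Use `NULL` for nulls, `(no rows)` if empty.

2 | 14 ; 9 | 19 ; 9 | 34 ; 23 | 28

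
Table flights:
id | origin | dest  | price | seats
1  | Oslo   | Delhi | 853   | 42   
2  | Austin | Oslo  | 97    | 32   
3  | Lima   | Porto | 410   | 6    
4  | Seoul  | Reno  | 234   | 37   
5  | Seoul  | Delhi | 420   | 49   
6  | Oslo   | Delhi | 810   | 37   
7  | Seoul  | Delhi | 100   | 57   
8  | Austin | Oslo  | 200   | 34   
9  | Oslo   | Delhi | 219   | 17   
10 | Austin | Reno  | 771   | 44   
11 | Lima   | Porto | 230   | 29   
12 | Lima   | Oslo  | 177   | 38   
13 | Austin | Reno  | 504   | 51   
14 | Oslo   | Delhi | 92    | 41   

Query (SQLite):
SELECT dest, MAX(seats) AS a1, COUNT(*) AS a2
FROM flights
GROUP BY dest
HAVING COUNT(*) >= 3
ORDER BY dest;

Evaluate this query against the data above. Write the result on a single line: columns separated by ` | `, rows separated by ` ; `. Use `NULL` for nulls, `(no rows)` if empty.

Delhi | 57 | 6 ; Oslo | 38 | 3 ; Reno | 51 | 3

Group flights by dest.
Per group compute: MAX(seats), COUNT(*).
HAVING: drop groups with fewer than 3 rows.
  Delhi: ids {1, 5, 6, 7, 9, 14} → MAX(seats)=57, COUNT(*)=6
  Oslo: ids {2, 8, 12} → MAX(seats)=38, COUNT(*)=3
  Porto: ids {3, 11} → MAX(seats)=29, COUNT(*)=2
  Reno: ids {4, 10, 13} → MAX(seats)=51, COUNT(*)=3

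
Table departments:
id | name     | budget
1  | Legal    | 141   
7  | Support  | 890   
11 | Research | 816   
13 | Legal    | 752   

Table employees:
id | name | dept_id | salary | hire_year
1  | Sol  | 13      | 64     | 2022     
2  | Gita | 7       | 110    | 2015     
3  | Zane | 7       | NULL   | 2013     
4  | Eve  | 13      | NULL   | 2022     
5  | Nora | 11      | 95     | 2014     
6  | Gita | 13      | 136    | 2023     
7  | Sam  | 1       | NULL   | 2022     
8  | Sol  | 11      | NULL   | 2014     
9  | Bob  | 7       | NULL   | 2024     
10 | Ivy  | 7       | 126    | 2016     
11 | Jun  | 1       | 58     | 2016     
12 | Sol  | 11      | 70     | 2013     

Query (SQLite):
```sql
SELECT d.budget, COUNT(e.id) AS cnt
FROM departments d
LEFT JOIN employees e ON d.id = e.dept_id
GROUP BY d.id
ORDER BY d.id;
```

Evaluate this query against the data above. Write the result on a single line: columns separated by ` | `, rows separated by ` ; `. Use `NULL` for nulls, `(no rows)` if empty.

LEFT JOIN keeps every departments row; unmatched ones get NULL for employees columns.
Group by departments.id and compute COUNT(e.id). COUNT(col) of an all-NULL group is 0.
  1: ids {7, 11} → COUNT(e.id)=2
  7: ids {2, 3, 9, 10} → COUNT(e.id)=4
  11: ids {5, 8, 12} → COUNT(e.id)=3
  13: ids {1, 4, 6} → COUNT(e.id)=3

141 | 2 ; 890 | 4 ; 816 | 3 ; 752 | 3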